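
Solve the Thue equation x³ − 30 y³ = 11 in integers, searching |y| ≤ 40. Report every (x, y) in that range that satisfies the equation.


The equation is x³ - 30y³ = 11. For fixed y, x³ = 30·y³ + 11, so a solution requires the RHS to be a perfect cube.
Strategy: iterate y from -40 to 40, compute RHS = 30·y³ + 11, and check whether it is a (positive or negative) perfect cube.
Check small values of y:
  y = 0: RHS = 11 is not a perfect cube.
  y = 1: RHS = 41 is not a perfect cube.
  y = -1: RHS = -19 is not a perfect cube.
  y = 2: RHS = 251 is not a perfect cube.
  y = -2: RHS = -229 is not a perfect cube.
  y = 3: RHS = 821 is not a perfect cube.
  y = -3: RHS = -799 is not a perfect cube.
Continuing the search up to |y| = 40 finds no solutions either.
No (x, y) in the scanned range satisfies the equation.

No integer solutions with |y| ≤ 40.


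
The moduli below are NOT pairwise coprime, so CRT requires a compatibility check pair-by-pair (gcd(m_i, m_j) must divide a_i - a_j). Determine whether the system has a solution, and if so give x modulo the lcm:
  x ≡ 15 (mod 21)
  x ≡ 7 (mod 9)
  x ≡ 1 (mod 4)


Moduli 21, 9, 4 are not pairwise coprime, so CRT works modulo lcm(m_i) when all pairwise compatibility conditions hold.
Pairwise compatibility: gcd(m_i, m_j) must divide a_i - a_j for every pair.
Merge one congruence at a time:
  Start: x ≡ 15 (mod 21).
  Combine with x ≡ 7 (mod 9): gcd(21, 9) = 3, and 7 - 15 = -8 is NOT divisible by 3.
    ⇒ system is inconsistent (no integer solution).

No solution (the system is inconsistent).


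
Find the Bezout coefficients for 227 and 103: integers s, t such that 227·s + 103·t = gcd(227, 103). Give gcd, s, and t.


Euclidean algorithm on (227, 103) — divide until remainder is 0:
  227 = 2 · 103 + 21
  103 = 4 · 21 + 19
  21 = 1 · 19 + 2
  19 = 9 · 2 + 1
  2 = 2 · 1 + 0
gcd(227, 103) = 1.
Track Bezout coefficients alongside the remainders: start with r₀ = 227 = a·1 + b·0 (s = 1, t = 0) and r₁ = 103 = a·0 + b·1 (s = 0, t = 1); each new remainder r_{k+1} = r_{k-1} − q_k·r_k inherits s_{k+1} = s_{k-1} − q_k·s_k, t_{k+1} = t_{k-1} − q_k·t_k, so r_k = a·s_k + b·t_k at every step:
  q = 2: r = 21, s = 1 − 2·0 = 1, t = 0 − 2·1 = -2  (check: 227·1 + 103·(-2) = 21)
  q = 4: r = 19, s = 0 − 4·1 = -4, t = 1 − 4·(-2) = 9  (check: 227·(-4) + 103·9 = 19)
  q = 1: r = 2, s = 1 − 1·(-4) = 5, t = -2 − 1·9 = -11  (check: 227·5 + 103·(-11) = 2)
  q = 9: r = 1, s = -4 − 9·5 = -49, t = 9 − 9·(-11) = 108  (check: 227·(-49) + 103·108 = 1)
The row with r = 1 (the gcd) gives the Bezout coefficients s = -49, t = 108.
Result: 227 · (-49) + 103 · (108) = 1.

gcd(227, 103) = 1; s = -49, t = 108 (check: 227·(-49) + 103·108 = 1).


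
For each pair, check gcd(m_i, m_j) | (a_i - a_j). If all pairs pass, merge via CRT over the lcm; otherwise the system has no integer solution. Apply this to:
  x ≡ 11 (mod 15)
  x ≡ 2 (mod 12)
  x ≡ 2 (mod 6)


Moduli 15, 12, 6 are not pairwise coprime, so CRT works modulo lcm(m_i) when all pairwise compatibility conditions hold.
Pairwise compatibility: gcd(m_i, m_j) must divide a_i - a_j for every pair.
Merge one congruence at a time:
  Start: x ≡ 11 (mod 15).
  Combine with x ≡ 2 (mod 12): gcd(15, 12) = 3; 2 - 11 = -9, which IS divisible by 3, so compatible.
    Write x = 11 + 15·t and substitute into x ≡ 2 (mod 12): 15·t ≡ 2 − 11 = -9 (mod 12).
    Divide the congruence (and modulus) by g = 3: 5·t ≡ -3 (mod 4).
    Reduce coefficients mod 4: 1·t ≡ 1 (mod 4).
    So t ≡ 1 (mod 4).
    Then x = 11 + 15·1 = 26, valid modulo lcm(15, 12) = 60: x ≡ 26 (mod 60).
  Combine with x ≡ 2 (mod 6): gcd(60, 6) = 6; 2 - 26 = -24, which IS divisible by 6, so compatible.
    Write x = 26 + 60·t and substitute into x ≡ 2 (mod 6): 60·t ≡ 2 − 26 = -24 (mod 6).
    Divide the congruence (and modulus) by g = 6: 10·t ≡ -4 (mod 1).
    Modulo 1 every t works; take t = 0.
    Then x = 26 + 60·0 = 26, valid modulo lcm(60, 6) = 60: x ≡ 26 (mod 60).
Verify: 26 mod 15 = 11, 26 mod 12 = 2, 26 mod 6 = 2.

x ≡ 26 (mod 60).


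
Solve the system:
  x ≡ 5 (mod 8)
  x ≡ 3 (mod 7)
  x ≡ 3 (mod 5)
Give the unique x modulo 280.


Moduli 8, 7, 5 are pairwise coprime; by CRT there is a unique solution modulo M = 8 · 7 · 5 = 280.
Solve pairwise, accumulating the modulus:
  Start with x ≡ 5 (mod 8).
  Combine with x ≡ 3 (mod 7): since gcd(8, 7) = 1, we get a unique residue mod 56.
    Write x = 5 + 8·t and substitute into x ≡ 3 (mod 7): 8·t ≡ 3 − 5 = -2 (mod 7).
    Reduce coefficients mod 7: 1·t ≡ 5 (mod 7).
    So t ≡ 5 (mod 7).
    Then x = 5 + 8·5 = 45, valid modulo lcm(8, 7) = 56: x ≡ 45 (mod 56).
  Combine with x ≡ 3 (mod 5): since gcd(56, 5) = 1, we get a unique residue mod 280.
    Write x = 45 + 56·t and substitute into x ≡ 3 (mod 5): 56·t ≡ 3 − 45 = -42 (mod 5).
    Reduce coefficients mod 5: 1·t ≡ 3 (mod 5).
    So t ≡ 3 (mod 5).
    Then x = 45 + 56·3 = 213, valid modulo lcm(56, 5) = 280: x ≡ 213 (mod 280).
Verify: 213 mod 8 = 5 ✓, 213 mod 7 = 3 ✓, 213 mod 5 = 3 ✓.

x ≡ 213 (mod 280).


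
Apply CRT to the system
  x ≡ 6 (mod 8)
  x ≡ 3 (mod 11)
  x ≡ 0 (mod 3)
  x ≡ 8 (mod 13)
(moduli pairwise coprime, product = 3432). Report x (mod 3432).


Product of moduli M = 8 · 11 · 3 · 13 = 3432.
Merge one congruence at a time:
  Start: x ≡ 6 (mod 8).
  Combine with x ≡ 3 (mod 11); new modulus lcm = 88.
    Write x = 6 + 8·t and substitute into x ≡ 3 (mod 11): 8·t ≡ 3 − 6 = -3 (mod 11).
    Reduce coefficients mod 11: 8·t ≡ 8 (mod 11).
    The inverse of 8 mod 11 is 7 (since 8·7 = 56 = 5·11 + 1), so t ≡ 7·8 = 56 ≡ 1 (mod 11).
    Then x = 6 + 8·1 = 14, valid modulo lcm(8, 11) = 88: x ≡ 14 (mod 88).
  Combine with x ≡ 0 (mod 3); new modulus lcm = 264.
    Write x = 14 + 88·t and substitute into x ≡ 0 (mod 3): 88·t ≡ 0 − 14 = -14 (mod 3).
    Reduce coefficients mod 3: 1·t ≡ 1 (mod 3).
    So t ≡ 1 (mod 3).
    Then x = 14 + 88·1 = 102, valid modulo lcm(88, 3) = 264: x ≡ 102 (mod 264).
  Combine with x ≡ 8 (mod 13); new modulus lcm = 3432.
    Write x = 102 + 264·t and substitute into x ≡ 8 (mod 13): 264·t ≡ 8 − 102 = -94 (mod 13).
    Reduce coefficients mod 13: 4·t ≡ 10 (mod 13).
    The inverse of 4 mod 13 is 10 (since 4·10 = 40 = 3·13 + 1), so t ≡ 10·10 = 100 ≡ 9 (mod 13).
    Then x = 102 + 264·9 = 2478, valid modulo lcm(264, 13) = 3432: x ≡ 2478 (mod 3432).
Verify against each original: 2478 mod 8 = 6, 2478 mod 11 = 3, 2478 mod 3 = 0, 2478 mod 13 = 8.

x ≡ 2478 (mod 3432).


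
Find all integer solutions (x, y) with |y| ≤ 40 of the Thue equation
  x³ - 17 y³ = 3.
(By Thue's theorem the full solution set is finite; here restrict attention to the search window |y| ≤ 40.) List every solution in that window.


The equation is x³ - 17y³ = 3. For fixed y, x³ = 17·y³ + 3, so a solution requires the RHS to be a perfect cube.
Strategy: iterate y from -40 to 40, compute RHS = 17·y³ + 3, and check whether it is a (positive or negative) perfect cube.
Check small values of y:
  y = 0: RHS = 3 is not a perfect cube.
  y = 1: RHS = 20 is not a perfect cube.
  y = -1: RHS = -14 is not a perfect cube.
  y = 2: RHS = 139 is not a perfect cube.
  y = -2: RHS = -133 is not a perfect cube.
  y = 3: RHS = 462 is not a perfect cube.
  y = -3: RHS = -456 is not a perfect cube.
Continuing the search up to |y| = 40 finds no solutions either.
No (x, y) in the scanned range satisfies the equation.

No integer solutions with |y| ≤ 40.


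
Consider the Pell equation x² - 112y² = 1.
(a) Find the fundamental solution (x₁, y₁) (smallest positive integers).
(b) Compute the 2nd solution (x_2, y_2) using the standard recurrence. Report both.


Step 1: Find the fundamental solution (x₁, y₁) of x² - 112y² = 1.
  Expand √112 as a continued fraction. a₀ = ⌊√112⌋ = 10; iterate m_{k+1} = d_k·a_k − m_k, d_{k+1} = (112 − m_{k+1}²)/d_k, a_{k+1} = ⌊(a₀ + m_{k+1})/d_{k+1}⌋ (starting m₀ = 0, d₀ = 1), with convergents p_k = a_k·p_{k-1} + p_{k-2}, q_k = a_k·q_{k-1} + q_{k-2} (p₋₁ = 1, q₋₁ = 0):
  k = 0: a₀ = 10; p₀/q₀ = 10/1; p₀² − 112·q₀² = 100 − 112 = -12.
  k = 1: m = 10, d = 12, a = ⌊(10 + 10)/12⌋ = 1; p/q = (1·10 + 1)/(1·1 + 0) = 11/1; p² − 112·q² = 121 − 112 = 9.
  k = 2: m = 2, d = 9, a = ⌊(10 + 2)/9⌋ = 1; p/q = (1·11 + 10)/(1·1 + 1) = 21/2; p² − 112·q² = 441 − 448 = -7.
  k = 3: m = 7, d = 7, a = ⌊(10 + 7)/7⌋ = 2; p/q = (2·21 + 11)/(2·2 + 1) = 53/5; p² − 112·q² = 2809 − 2800 = 9.
  k = 4: m = 7, d = 9, a = ⌊(10 + 7)/9⌋ = 1; p/q = (1·53 + 21)/(1·5 + 2) = 74/7; p² − 112·q² = 5476 − 5488 = -12.
  k = 5: m = 2, d = 12, a = ⌊(10 + 2)/12⌋ = 1; p/q = (1·74 + 53)/(1·7 + 5) = 127/12; p² − 112·q² = 16129 − 16128 = 1.
  The first convergent with p² − 112·q² = 1 gives the fundamental solution (x₁, y₁) = (127, 12).
Step 2: Apply the recurrence (x_{n+1}, y_{n+1}) = (x₁x_n + 112y₁y_n, x₁y_n + y₁x_n) repeatedly.
  From (x_1, y_1) = (127, 12): x_2 = 127·127 + 112·12·12 = 32257; y_2 = 127·12 + 12·127 = 3048.
Step 3: Verify x_2² - 112·y_2² = 1040514049 - 1040514048 = 1 (should be 1). ✓

(x_1, y_1) = (127, 12); (x_2, y_2) = (32257, 3048).


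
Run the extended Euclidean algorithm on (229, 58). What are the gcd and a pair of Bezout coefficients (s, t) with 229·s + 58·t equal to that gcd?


Euclidean algorithm on (229, 58) — divide until remainder is 0:
  229 = 3 · 58 + 55
  58 = 1 · 55 + 3
  55 = 18 · 3 + 1
  3 = 3 · 1 + 0
gcd(229, 58) = 1.
Track Bezout coefficients alongside the remainders: start with r₀ = 229 = a·1 + b·0 (s = 1, t = 0) and r₁ = 58 = a·0 + b·1 (s = 0, t = 1); each new remainder r_{k+1} = r_{k-1} − q_k·r_k inherits s_{k+1} = s_{k-1} − q_k·s_k, t_{k+1} = t_{k-1} − q_k·t_k, so r_k = a·s_k + b·t_k at every step:
  q = 3: r = 55, s = 1 − 3·0 = 1, t = 0 − 3·1 = -3  (check: 229·1 + 58·(-3) = 55)
  q = 1: r = 3, s = 0 − 1·1 = -1, t = 1 − 1·(-3) = 4  (check: 229·(-1) + 58·4 = 3)
  q = 18: r = 1, s = 1 − 18·(-1) = 19, t = -3 − 18·4 = -75  (check: 229·19 + 58·(-75) = 1)
The row with r = 1 (the gcd) gives the Bezout coefficients s = 19, t = -75.
Result: 229 · (19) + 58 · (-75) = 1.

gcd(229, 58) = 1; s = 19, t = -75 (check: 229·19 + 58·(-75) = 1).


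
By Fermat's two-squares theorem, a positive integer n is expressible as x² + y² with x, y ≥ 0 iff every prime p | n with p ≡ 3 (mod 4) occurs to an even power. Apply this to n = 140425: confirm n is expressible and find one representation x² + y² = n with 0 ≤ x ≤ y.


Step 1: Factor n = 140425 = 5^2 · 41 · 137.
Step 2: Check the mod-4 condition on each prime factor: 5 ≡ 1 (mod 4), exponent 2; 41 ≡ 1 (mod 4), exponent 1; 137 ≡ 1 (mod 4), exponent 1.
All primes ≡ 3 (mod 4) appear to even exponent (or don't appear), so by the two-squares theorem n IS expressible as a sum of two squares.
Step 3: Build a representation. Group n = k² · m with k = 5 and m = 41 · 137 = 5617 (a product of primes ≡ 1 (mod 4)); a representation of m scales to one of n via (k·x)² + (k·y)² = k²(x² + y²). Each prime p ≡ 1 (mod 4) is itself a sum of two squares; find a² by testing p − a² for a perfect square:
  41: 41 − 1² = 40, 41 − 2² = 37, 41 − 3² = 32, 41 − 4² = 25 = 5² ⇒ 41 = 4² + 5².
  137: 137 − 1² = 136, 137 − 2² = 133, 137 − 3² = 128, 137 − 4² = 121 = 11² ⇒ 137 = 4² + 11².
  Combine using the Brahmagupta–Fibonacci identity (a² + b²)(c² + d²) = (ac − bd)² + (ad + bc)² = (ac + bd)² + (ad − bc)²:
  41 · 137 = 5617: from (4² + 5²)(4² + 11²), take (4·4 − 5·11, 4·11 + 5·4) = (16 − 55, 44 + 20) = (-39, 64); dropping signs (only squares matter) gives (39, 64); check 39² + 64² = 1521 + 4096 = 5617 ✓.
  Scale by k = 5: (5·39, 5·64) = (195, 320).
Step 4: Order so x ≤ y and verify: 195² + 320² = 38025 + 102400 = 140425 = n. ✓

n = 140425 = 195² + 320² (one valid representation with x ≤ y).


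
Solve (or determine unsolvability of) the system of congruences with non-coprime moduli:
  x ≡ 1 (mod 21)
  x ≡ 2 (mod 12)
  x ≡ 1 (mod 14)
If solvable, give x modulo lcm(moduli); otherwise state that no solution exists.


Moduli 21, 12, 14 are not pairwise coprime, so CRT works modulo lcm(m_i) when all pairwise compatibility conditions hold.
Pairwise compatibility: gcd(m_i, m_j) must divide a_i - a_j for every pair.
Merge one congruence at a time:
  Start: x ≡ 1 (mod 21).
  Combine with x ≡ 2 (mod 12): gcd(21, 12) = 3, and 2 - 1 = 1 is NOT divisible by 3.
    ⇒ system is inconsistent (no integer solution).

No solution (the system is inconsistent).


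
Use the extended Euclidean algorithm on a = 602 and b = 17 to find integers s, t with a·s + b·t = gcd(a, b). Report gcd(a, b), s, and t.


Euclidean algorithm on (602, 17) — divide until remainder is 0:
  602 = 35 · 17 + 7
  17 = 2 · 7 + 3
  7 = 2 · 3 + 1
  3 = 3 · 1 + 0
gcd(602, 17) = 1.
Track Bezout coefficients alongside the remainders: start with r₀ = 602 = a·1 + b·0 (s = 1, t = 0) and r₁ = 17 = a·0 + b·1 (s = 0, t = 1); each new remainder r_{k+1} = r_{k-1} − q_k·r_k inherits s_{k+1} = s_{k-1} − q_k·s_k, t_{k+1} = t_{k-1} − q_k·t_k, so r_k = a·s_k + b·t_k at every step:
  q = 35: r = 7, s = 1 − 35·0 = 1, t = 0 − 35·1 = -35  (check: 602·1 + 17·(-35) = 7)
  q = 2: r = 3, s = 0 − 2·1 = -2, t = 1 − 2·(-35) = 71  (check: 602·(-2) + 17·71 = 3)
  q = 2: r = 1, s = 1 − 2·(-2) = 5, t = -35 − 2·71 = -177  (check: 602·5 + 17·(-177) = 1)
The row with r = 1 (the gcd) gives the Bezout coefficients s = 5, t = -177.
Result: 602 · (5) + 17 · (-177) = 1.

gcd(602, 17) = 1; s = 5, t = -177 (check: 602·5 + 17·(-177) = 1).


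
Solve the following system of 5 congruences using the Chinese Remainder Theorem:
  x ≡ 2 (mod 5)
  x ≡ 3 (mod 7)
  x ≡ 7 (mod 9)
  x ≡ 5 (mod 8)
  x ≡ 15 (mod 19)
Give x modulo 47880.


Product of moduli M = 5 · 7 · 9 · 8 · 19 = 47880.
Merge one congruence at a time:
  Start: x ≡ 2 (mod 5).
  Combine with x ≡ 3 (mod 7); new modulus lcm = 35.
    Write x = 2 + 5·t and substitute into x ≡ 3 (mod 7): 5·t ≡ 3 − 2 = 1 (mod 7).
    The inverse of 5 mod 7 is 3 (since 5·3 = 15 = 2·7 + 1), so t ≡ 3·1 = 3 ≡ 3 (mod 7).
    Then x = 2 + 5·3 = 17, valid modulo lcm(5, 7) = 35: x ≡ 17 (mod 35).
  Combine with x ≡ 7 (mod 9); new modulus lcm = 315.
    Write x = 17 + 35·t and substitute into x ≡ 7 (mod 9): 35·t ≡ 7 − 17 = -10 (mod 9).
    Reduce coefficients mod 9: 8·t ≡ 8 (mod 9).
    The inverse of 8 mod 9 is 8 (since 8·8 = 64 = 7·9 + 1), so t ≡ 8·8 = 64 ≡ 1 (mod 9).
    Then x = 17 + 35·1 = 52, valid modulo lcm(35, 9) = 315: x ≡ 52 (mod 315).
  Combine with x ≡ 5 (mod 8); new modulus lcm = 2520.
    Write x = 52 + 315·t and substitute into x ≡ 5 (mod 8): 315·t ≡ 5 − 52 = -47 (mod 8).
    Reduce coefficients mod 8: 3·t ≡ 1 (mod 8).
    The inverse of 3 mod 8 is 3 (since 3·3 = 9 = 1·8 + 1), so t ≡ 3·1 = 3 ≡ 3 (mod 8).
    Then x = 52 + 315·3 = 997, valid modulo lcm(315, 8) = 2520: x ≡ 997 (mod 2520).
  Combine with x ≡ 15 (mod 19); new modulus lcm = 47880.
    Write x = 997 + 2520·t and substitute into x ≡ 15 (mod 19): 2520·t ≡ 15 − 997 = -982 (mod 19).
    Reduce coefficients mod 19: 12·t ≡ 6 (mod 19).
    The inverse of 12 mod 19 is 8 (since 12·8 = 96 = 5·19 + 1), so t ≡ 8·6 = 48 ≡ 10 (mod 19).
    Then x = 997 + 2520·10 = 26197, valid modulo lcm(2520, 19) = 47880: x ≡ 26197 (mod 47880).
Verify against each original: 26197 mod 5 = 2, 26197 mod 7 = 3, 26197 mod 9 = 7, 26197 mod 8 = 5, 26197 mod 19 = 15.

x ≡ 26197 (mod 47880).


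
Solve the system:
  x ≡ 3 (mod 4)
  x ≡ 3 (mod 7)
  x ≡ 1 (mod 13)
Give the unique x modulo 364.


Moduli 4, 7, 13 are pairwise coprime; by CRT there is a unique solution modulo M = 4 · 7 · 13 = 364.
Solve pairwise, accumulating the modulus:
  Start with x ≡ 3 (mod 4).
  Combine with x ≡ 3 (mod 7): since gcd(4, 7) = 1, we get a unique residue mod 28.
    Write x = 3 + 4·t and substitute into x ≡ 3 (mod 7): 4·t ≡ 3 − 3 = 0 (mod 7).
    The inverse of 4 mod 7 is 2 (since 4·2 = 8 = 1·7 + 1), so t ≡ 2·0 = 0 ≡ 0 (mod 7).
    Then x = 3 + 4·0 = 3, valid modulo lcm(4, 7) = 28: x ≡ 3 (mod 28).
  Combine with x ≡ 1 (mod 13): since gcd(28, 13) = 1, we get a unique residue mod 364.
    Write x = 3 + 28·t and substitute into x ≡ 1 (mod 13): 28·t ≡ 1 − 3 = -2 (mod 13).
    Reduce coefficients mod 13: 2·t ≡ 11 (mod 13).
    The inverse of 2 mod 13 is 7 (since 2·7 = 14 = 1·13 + 1), so t ≡ 7·11 = 77 ≡ 12 (mod 13).
    Then x = 3 + 28·12 = 339, valid modulo lcm(28, 13) = 364: x ≡ 339 (mod 364).
Verify: 339 mod 4 = 3 ✓, 339 mod 7 = 3 ✓, 339 mod 13 = 1 ✓.

x ≡ 339 (mod 364).


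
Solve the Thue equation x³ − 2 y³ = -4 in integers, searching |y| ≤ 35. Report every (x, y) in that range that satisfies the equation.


The equation is x³ - 2y³ = -4. For fixed y, x³ = 2·y³ − 4, so a solution requires the RHS to be a perfect cube.
Strategy: iterate y from -35 to 35, compute RHS = 2·y³ − 4, and check whether it is a (positive or negative) perfect cube.
Check small values of y:
  y = 0: RHS = -4 is not a perfect cube.
  y = 1: RHS = -2 is not a perfect cube.
  y = -1: RHS = -6 is not a perfect cube.
  y = 2: RHS = 12 is not a perfect cube.
  y = -2: RHS = -20 is not a perfect cube.
  y = 3: RHS = 50 is not a perfect cube.
  y = -3: RHS = -58 is not a perfect cube.
Continuing the search up to |y| = 35 finds no solutions either.
No (x, y) in the scanned range satisfies the equation.

No integer solutions with |y| ≤ 35.


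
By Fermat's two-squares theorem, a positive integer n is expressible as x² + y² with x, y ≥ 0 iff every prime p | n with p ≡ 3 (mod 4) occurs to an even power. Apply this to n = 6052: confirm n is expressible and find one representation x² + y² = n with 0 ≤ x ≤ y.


Step 1: Factor n = 6052 = 2^2 · 17 · 89.
Step 2: Check the mod-4 condition on each prime factor: 2 = 2 (special); 17 ≡ 1 (mod 4), exponent 1; 89 ≡ 1 (mod 4), exponent 1.
All primes ≡ 3 (mod 4) appear to even exponent (or don't appear), so by the two-squares theorem n IS expressible as a sum of two squares.
Step 3: Build a representation. Group n = k² · m with k = 2 and m = 17 · 89 = 1513 (a product of primes ≡ 1 (mod 4)); a representation of m scales to one of n via (k·x)² + (k·y)² = k²(x² + y²). Each prime p ≡ 1 (mod 4) is itself a sum of two squares; find a² by testing p − a² for a perfect square:
  17: 17 − 1² = 16 = 4² ⇒ 17 = 1² + 4².
  89: 89 − 1² = 88, 89 − 2² = 85, 89 − 3² = 80, 89 − 4² = 73, 89 − 5² = 64 = 8² ⇒ 89 = 5² + 8².
  Combine using the Brahmagupta–Fibonacci identity (a² + b²)(c² + d²) = (ac − bd)² + (ad + bc)² = (ac + bd)² + (ad − bc)²:
  17 · 89 = 1513: from (1² + 4²)(5² + 8²), take (1·5 − 4·8, 1·8 + 4·5) = (5 − 32, 8 + 20) = (-27, 28); dropping signs (only squares matter) gives (27, 28); check 27² + 28² = 729 + 784 = 1513 ✓.
  Scale by k = 2: (2·27, 2·28) = (54, 56).
Step 4: Order so x ≤ y and verify: 54² + 56² = 2916 + 3136 = 6052 = n. ✓

n = 6052 = 54² + 56² (one valid representation with x ≤ y).


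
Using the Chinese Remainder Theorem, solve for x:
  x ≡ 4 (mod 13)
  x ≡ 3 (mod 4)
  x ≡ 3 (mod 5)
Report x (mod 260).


Moduli 13, 4, 5 are pairwise coprime; by CRT there is a unique solution modulo M = 13 · 4 · 5 = 260.
Solve pairwise, accumulating the modulus:
  Start with x ≡ 4 (mod 13).
  Combine with x ≡ 3 (mod 4): since gcd(13, 4) = 1, we get a unique residue mod 52.
    Write x = 4 + 13·t and substitute into x ≡ 3 (mod 4): 13·t ≡ 3 − 4 = -1 (mod 4).
    Reduce coefficients mod 4: 1·t ≡ 3 (mod 4).
    So t ≡ 3 (mod 4).
    Then x = 4 + 13·3 = 43, valid modulo lcm(13, 4) = 52: x ≡ 43 (mod 52).
  Combine with x ≡ 3 (mod 5): since gcd(52, 5) = 1, we get a unique residue mod 260.
    Write x = 43 + 52·t and substitute into x ≡ 3 (mod 5): 52·t ≡ 3 − 43 = -40 (mod 5).
    Reduce coefficients mod 5: 2·t ≡ 0 (mod 5).
    The inverse of 2 mod 5 is 3 (since 2·3 = 6 = 1·5 + 1), so t ≡ 3·0 = 0 ≡ 0 (mod 5).
    Then x = 43 + 52·0 = 43, valid modulo lcm(52, 5) = 260: x ≡ 43 (mod 260).
Verify: 43 mod 13 = 4 ✓, 43 mod 4 = 3 ✓, 43 mod 5 = 3 ✓.

x ≡ 43 (mod 260).


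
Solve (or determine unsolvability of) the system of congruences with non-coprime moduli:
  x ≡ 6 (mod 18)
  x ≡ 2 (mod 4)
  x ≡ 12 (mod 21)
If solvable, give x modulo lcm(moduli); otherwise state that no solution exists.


Moduli 18, 4, 21 are not pairwise coprime, so CRT works modulo lcm(m_i) when all pairwise compatibility conditions hold.
Pairwise compatibility: gcd(m_i, m_j) must divide a_i - a_j for every pair.
Merge one congruence at a time:
  Start: x ≡ 6 (mod 18).
  Combine with x ≡ 2 (mod 4): gcd(18, 4) = 2; 2 - 6 = -4, which IS divisible by 2, so compatible.
    Write x = 6 + 18·t and substitute into x ≡ 2 (mod 4): 18·t ≡ 2 − 6 = -4 (mod 4).
    Divide the congruence (and modulus) by g = 2: 9·t ≡ -2 (mod 2).
    Reduce coefficients mod 2: 1·t ≡ 0 (mod 2).
    So t ≡ 0 (mod 2).
    Then x = 6 + 18·0 = 6, valid modulo lcm(18, 4) = 36: x ≡ 6 (mod 36).
  Combine with x ≡ 12 (mod 21): gcd(36, 21) = 3; 12 - 6 = 6, which IS divisible by 3, so compatible.
    Write x = 6 + 36·t and substitute into x ≡ 12 (mod 21): 36·t ≡ 12 − 6 = 6 (mod 21).
    Divide the congruence (and modulus) by g = 3: 12·t ≡ 2 (mod 7).
    Reduce coefficients mod 7: 5·t ≡ 2 (mod 7).
    The inverse of 5 mod 7 is 3 (since 5·3 = 15 = 2·7 + 1), so t ≡ 3·2 = 6 ≡ 6 (mod 7).
    Then x = 6 + 36·6 = 222, valid modulo lcm(36, 21) = 252: x ≡ 222 (mod 252).
Verify: 222 mod 18 = 6, 222 mod 4 = 2, 222 mod 21 = 12.

x ≡ 222 (mod 252).


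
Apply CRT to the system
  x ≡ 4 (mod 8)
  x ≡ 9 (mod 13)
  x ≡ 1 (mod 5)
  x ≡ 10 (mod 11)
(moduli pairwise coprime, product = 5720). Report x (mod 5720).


Product of moduli M = 8 · 13 · 5 · 11 = 5720.
Merge one congruence at a time:
  Start: x ≡ 4 (mod 8).
  Combine with x ≡ 9 (mod 13); new modulus lcm = 104.
    Write x = 4 + 8·t and substitute into x ≡ 9 (mod 13): 8·t ≡ 9 − 4 = 5 (mod 13).
    The inverse of 8 mod 13 is 5 (since 8·5 = 40 = 3·13 + 1), so t ≡ 5·5 = 25 ≡ 12 (mod 13).
    Then x = 4 + 8·12 = 100, valid modulo lcm(8, 13) = 104: x ≡ 100 (mod 104).
  Combine with x ≡ 1 (mod 5); new modulus lcm = 520.
    Write x = 100 + 104·t and substitute into x ≡ 1 (mod 5): 104·t ≡ 1 − 100 = -99 (mod 5).
    Reduce coefficients mod 5: 4·t ≡ 1 (mod 5).
    The inverse of 4 mod 5 is 4 (since 4·4 = 16 = 3·5 + 1), so t ≡ 4·1 = 4 ≡ 4 (mod 5).
    Then x = 100 + 104·4 = 516, valid modulo lcm(104, 5) = 520: x ≡ 516 (mod 520).
  Combine with x ≡ 10 (mod 11); new modulus lcm = 5720.
    Write x = 516 + 520·t and substitute into x ≡ 10 (mod 11): 520·t ≡ 10 − 516 = -506 (mod 11).
    Reduce coefficients mod 11: 3·t ≡ 0 (mod 11).
    The inverse of 3 mod 11 is 4 (since 3·4 = 12 = 1·11 + 1), so t ≡ 4·0 = 0 ≡ 0 (mod 11).
    Then x = 516 + 520·0 = 516, valid modulo lcm(520, 11) = 5720: x ≡ 516 (mod 5720).
Verify against each original: 516 mod 8 = 4, 516 mod 13 = 9, 516 mod 5 = 1, 516 mod 11 = 10.

x ≡ 516 (mod 5720).


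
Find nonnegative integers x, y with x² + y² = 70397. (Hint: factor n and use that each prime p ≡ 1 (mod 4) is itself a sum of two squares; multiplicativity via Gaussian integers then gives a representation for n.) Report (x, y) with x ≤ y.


Step 1: Factor n = 70397 = 17 · 41 · 101.
Step 2: Check the mod-4 condition on each prime factor: 17 ≡ 1 (mod 4), exponent 1; 41 ≡ 1 (mod 4), exponent 1; 101 ≡ 1 (mod 4), exponent 1.
All primes ≡ 3 (mod 4) appear to even exponent (or don't appear), so by the two-squares theorem n IS expressible as a sum of two squares.
Step 3: Build a representation. Here n = 17 · 41 · 101 is a product of primes ≡ 1 (mod 4). Each prime p ≡ 1 (mod 4) is itself a sum of two squares; find a² by testing p − a² for a perfect square:
  17: 17 − 1² = 16 = 4² ⇒ 17 = 1² + 4².
  41: 41 − 1² = 40, 41 − 2² = 37, 41 − 3² = 32, 41 − 4² = 25 = 5² ⇒ 41 = 4² + 5².
  101: 101 − 1² = 100 = 10² ⇒ 101 = 1² + 10².
  Combine using the Brahmagupta–Fibonacci identity (a² + b²)(c² + d²) = (ac − bd)² + (ad + bc)² = (ac + bd)² + (ad − bc)²:
  17 · 41 = 697: from (1² + 4²)(4² + 5²), take (1·4 − 4·5, 1·5 + 4·4) = (4 − 20, 5 + 16) = (-16, 21); dropping signs (only squares matter) gives (16, 21); check 16² + 21² = 256 + 441 = 697 ✓.
  697 · 101 = 70397: from (16² + 21²)(1² + 10²), take (16·1 − 21·10, 16·10 + 21·1) = (16 − 210, 160 + 21) = (-194, 181); dropping signs (only squares matter) gives (194, 181); check 194² + 181² = 37636 + 32761 = 70397 ✓.
Step 4: Order so x ≤ y and verify: 181² + 194² = 32761 + 37636 = 70397 = n. ✓

n = 70397 = 181² + 194² (one valid representation with x ≤ y).


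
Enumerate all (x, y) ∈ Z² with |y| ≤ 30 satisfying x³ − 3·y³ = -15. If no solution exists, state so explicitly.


The equation is x³ - 3y³ = -15. For fixed y, x³ = 3·y³ − 15, so a solution requires the RHS to be a perfect cube.
Strategy: iterate y from -30 to 30, compute RHS = 3·y³ − 15, and check whether it is a (positive or negative) perfect cube.
Check small values of y:
  y = 0: RHS = -15 is not a perfect cube.
  y = 1: RHS = -12 is not a perfect cube.
  y = -1: RHS = -18 is not a perfect cube.
  y = 2: RHS = 9 is not a perfect cube.
  y = -2: RHS = -39 is not a perfect cube.
  y = 3: RHS = 66 is not a perfect cube.
  y = -3: RHS = -96 is not a perfect cube.
Continuing the search up to |y| = 30 finds no solutions either.
No (x, y) in the scanned range satisfies the equation.

No integer solutions with |y| ≤ 30.


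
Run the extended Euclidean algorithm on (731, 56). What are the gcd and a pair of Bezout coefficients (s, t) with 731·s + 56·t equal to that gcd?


Euclidean algorithm on (731, 56) — divide until remainder is 0:
  731 = 13 · 56 + 3
  56 = 18 · 3 + 2
  3 = 1 · 2 + 1
  2 = 2 · 1 + 0
gcd(731, 56) = 1.
Track Bezout coefficients alongside the remainders: start with r₀ = 731 = a·1 + b·0 (s = 1, t = 0) and r₁ = 56 = a·0 + b·1 (s = 0, t = 1); each new remainder r_{k+1} = r_{k-1} − q_k·r_k inherits s_{k+1} = s_{k-1} − q_k·s_k, t_{k+1} = t_{k-1} − q_k·t_k, so r_k = a·s_k + b·t_k at every step:
  q = 13: r = 3, s = 1 − 13·0 = 1, t = 0 − 13·1 = -13  (check: 731·1 + 56·(-13) = 3)
  q = 18: r = 2, s = 0 − 18·1 = -18, t = 1 − 18·(-13) = 235  (check: 731·(-18) + 56·235 = 2)
  q = 1: r = 1, s = 1 − 1·(-18) = 19, t = -13 − 1·235 = -248  (check: 731·19 + 56·(-248) = 1)
The row with r = 1 (the gcd) gives the Bezout coefficients s = 19, t = -248.
Result: 731 · (19) + 56 · (-248) = 1.

gcd(731, 56) = 1; s = 19, t = -248 (check: 731·19 + 56·(-248) = 1).


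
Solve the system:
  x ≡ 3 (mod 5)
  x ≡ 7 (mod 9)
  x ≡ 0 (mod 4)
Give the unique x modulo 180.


Moduli 5, 9, 4 are pairwise coprime; by CRT there is a unique solution modulo M = 5 · 9 · 4 = 180.
Solve pairwise, accumulating the modulus:
  Start with x ≡ 3 (mod 5).
  Combine with x ≡ 7 (mod 9): since gcd(5, 9) = 1, we get a unique residue mod 45.
    Write x = 3 + 5·t and substitute into x ≡ 7 (mod 9): 5·t ≡ 7 − 3 = 4 (mod 9).
    The inverse of 5 mod 9 is 2 (since 5·2 = 10 = 1·9 + 1), so t ≡ 2·4 = 8 ≡ 8 (mod 9).
    Then x = 3 + 5·8 = 43, valid modulo lcm(5, 9) = 45: x ≡ 43 (mod 45).
  Combine with x ≡ 0 (mod 4): since gcd(45, 4) = 1, we get a unique residue mod 180.
    Write x = 43 + 45·t and substitute into x ≡ 0 (mod 4): 45·t ≡ 0 − 43 = -43 (mod 4).
    Reduce coefficients mod 4: 1·t ≡ 1 (mod 4).
    So t ≡ 1 (mod 4).
    Then x = 43 + 45·1 = 88, valid modulo lcm(45, 4) = 180: x ≡ 88 (mod 180).
Verify: 88 mod 5 = 3 ✓, 88 mod 9 = 7 ✓, 88 mod 4 = 0 ✓.

x ≡ 88 (mod 180).


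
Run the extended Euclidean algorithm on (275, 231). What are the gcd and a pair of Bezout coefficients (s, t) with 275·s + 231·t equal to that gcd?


Euclidean algorithm on (275, 231) — divide until remainder is 0:
  275 = 1 · 231 + 44
  231 = 5 · 44 + 11
  44 = 4 · 11 + 0
gcd(275, 231) = 11.
Track Bezout coefficients alongside the remainders: start with r₀ = 275 = a·1 + b·0 (s = 1, t = 0) and r₁ = 231 = a·0 + b·1 (s = 0, t = 1); each new remainder r_{k+1} = r_{k-1} − q_k·r_k inherits s_{k+1} = s_{k-1} − q_k·s_k, t_{k+1} = t_{k-1} − q_k·t_k, so r_k = a·s_k + b·t_k at every step:
  q = 1: r = 44, s = 1 − 1·0 = 1, t = 0 − 1·1 = -1  (check: 275·1 + 231·(-1) = 44)
  q = 5: r = 11, s = 0 − 5·1 = -5, t = 1 − 5·(-1) = 6  (check: 275·(-5) + 231·6 = 11)
The row with r = 11 (the gcd) gives the Bezout coefficients s = -5, t = 6.
Result: 275 · (-5) + 231 · (6) = 11.

gcd(275, 231) = 11; s = -5, t = 6 (check: 275·(-5) + 231·6 = 11).


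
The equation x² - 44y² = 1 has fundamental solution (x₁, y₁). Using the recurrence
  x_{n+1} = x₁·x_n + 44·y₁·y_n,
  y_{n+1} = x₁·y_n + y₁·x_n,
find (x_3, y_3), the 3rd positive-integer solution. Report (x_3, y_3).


Step 1: Find the fundamental solution (x₁, y₁) of x² - 44y² = 1.
  Expand √44 as a continued fraction. a₀ = ⌊√44⌋ = 6; iterate m_{k+1} = d_k·a_k − m_k, d_{k+1} = (44 − m_{k+1}²)/d_k, a_{k+1} = ⌊(a₀ + m_{k+1})/d_{k+1}⌋ (starting m₀ = 0, d₀ = 1), with convergents p_k = a_k·p_{k-1} + p_{k-2}, q_k = a_k·q_{k-1} + q_{k-2} (p₋₁ = 1, q₋₁ = 0):
  k = 0: a₀ = 6; p₀/q₀ = 6/1; p₀² − 44·q₀² = 36 − 44 = -8.
  k = 1: m = 6, d = 8, a = ⌊(6 + 6)/8⌋ = 1; p/q = (1·6 + 1)/(1·1 + 0) = 7/1; p² − 44·q² = 49 − 44 = 5.
  k = 2: m = 2, d = 5, a = ⌊(6 + 2)/5⌋ = 1; p/q = (1·7 + 6)/(1·1 + 1) = 13/2; p² − 44·q² = 169 − 176 = -7.
  k = 3: m = 3, d = 7, a = ⌊(6 + 3)/7⌋ = 1; p/q = (1·13 + 7)/(1·2 + 1) = 20/3; p² − 44·q² = 400 − 396 = 4.
  k = 4: m = 4, d = 4, a = ⌊(6 + 4)/4⌋ = 2; p/q = (2·20 + 13)/(2·3 + 2) = 53/8; p² − 44·q² = 2809 − 2816 = -7.
  k = 5: m = 4, d = 7, a = ⌊(6 + 4)/7⌋ = 1; p/q = (1·53 + 20)/(1·8 + 3) = 73/11; p² − 44·q² = 5329 − 5324 = 5.
  k = 6: m = 3, d = 5, a = ⌊(6 + 3)/5⌋ = 1; p/q = (1·73 + 53)/(1·11 + 8) = 126/19; p² − 44·q² = 15876 − 15884 = -8.
  k = 7: m = 2, d = 8, a = ⌊(6 + 2)/8⌋ = 1; p/q = (1·126 + 73)/(1·19 + 11) = 199/30; p² − 44·q² = 39601 − 39600 = 1.
  The first convergent with p² − 44·q² = 1 gives the fundamental solution (x₁, y₁) = (199, 30).
Step 2: Apply the recurrence (x_{n+1}, y_{n+1}) = (x₁x_n + 44y₁y_n, x₁y_n + y₁x_n) repeatedly.
  From (x_1, y_1) = (199, 30): x_2 = 199·199 + 44·30·30 = 79201; y_2 = 199·30 + 30·199 = 11940.
  From (x_2, y_2) = (79201, 11940): x_3 = 199·79201 + 44·30·11940 = 31521799; y_3 = 199·11940 + 30·79201 = 4752090.
Step 3: Verify x_3² - 44·y_3² = 993623812196401 - 993623812196400 = 1 (should be 1). ✓

(x_1, y_1) = (199, 30); (x_3, y_3) = (31521799, 4752090).


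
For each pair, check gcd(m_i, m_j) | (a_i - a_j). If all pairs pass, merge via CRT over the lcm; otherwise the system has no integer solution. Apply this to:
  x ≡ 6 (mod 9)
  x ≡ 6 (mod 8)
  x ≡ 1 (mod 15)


Moduli 9, 8, 15 are not pairwise coprime, so CRT works modulo lcm(m_i) when all pairwise compatibility conditions hold.
Pairwise compatibility: gcd(m_i, m_j) must divide a_i - a_j for every pair.
Merge one congruence at a time:
  Start: x ≡ 6 (mod 9).
  Combine with x ≡ 6 (mod 8): gcd(9, 8) = 1; 6 - 6 = 0, which IS divisible by 1, so compatible.
    Write x = 6 + 9·t and substitute into x ≡ 6 (mod 8): 9·t ≡ 6 − 6 = 0 (mod 8).
    Reduce coefficients mod 8: 1·t ≡ 0 (mod 8).
    So t ≡ 0 (mod 8).
    Then x = 6 + 9·0 = 6, valid modulo lcm(9, 8) = 72: x ≡ 6 (mod 72).
  Combine with x ≡ 1 (mod 15): gcd(72, 15) = 3, and 1 - 6 = -5 is NOT divisible by 3.
    ⇒ system is inconsistent (no integer solution).

No solution (the system is inconsistent).


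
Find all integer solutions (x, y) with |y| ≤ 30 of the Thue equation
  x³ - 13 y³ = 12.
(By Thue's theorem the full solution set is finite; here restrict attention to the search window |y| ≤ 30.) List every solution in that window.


The equation is x³ - 13y³ = 12. For fixed y, x³ = 13·y³ + 12, so a solution requires the RHS to be a perfect cube.
Strategy: iterate y from -30 to 30, compute RHS = 13·y³ + 12, and check whether it is a (positive or negative) perfect cube.
Check small values of y:
  y = 0: RHS = 12 is not a perfect cube.
  y = 1: RHS = 25 is not a perfect cube.
  y = -1: RHS = -1 = (-1)³ ⇒ x = -1 works.
  y = 2: RHS = 116 is not a perfect cube.
  y = -2: RHS = -92 is not a perfect cube.
  y = 3: RHS = 363 is not a perfect cube.
  y = -3: RHS = -339 is not a perfect cube.
Continuing the search up to |y| = 30 finds no further solutions beyond those listed.
Collected solutions: (-1, -1).

Solutions (with |y| ≤ 30): (-1, -1).


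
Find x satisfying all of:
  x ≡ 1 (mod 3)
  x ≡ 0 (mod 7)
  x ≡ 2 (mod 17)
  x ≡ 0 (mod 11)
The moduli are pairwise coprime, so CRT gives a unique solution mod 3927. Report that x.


Product of moduli M = 3 · 7 · 17 · 11 = 3927.
Merge one congruence at a time:
  Start: x ≡ 1 (mod 3).
  Combine with x ≡ 0 (mod 7); new modulus lcm = 21.
    Write x = 1 + 3·t and substitute into x ≡ 0 (mod 7): 3·t ≡ 0 − 1 = -1 (mod 7).
    Reduce coefficients mod 7: 3·t ≡ 6 (mod 7).
    The inverse of 3 mod 7 is 5 (since 3·5 = 15 = 2·7 + 1), so t ≡ 5·6 = 30 ≡ 2 (mod 7).
    Then x = 1 + 3·2 = 7, valid modulo lcm(3, 7) = 21: x ≡ 7 (mod 21).
  Combine with x ≡ 2 (mod 17); new modulus lcm = 357.
    Write x = 7 + 21·t and substitute into x ≡ 2 (mod 17): 21·t ≡ 2 − 7 = -5 (mod 17).
    Reduce coefficients mod 17: 4·t ≡ 12 (mod 17).
    The inverse of 4 mod 17 is 13 (since 4·13 = 52 = 3·17 + 1), so t ≡ 13·12 = 156 ≡ 3 (mod 17).
    Then x = 7 + 21·3 = 70, valid modulo lcm(21, 17) = 357: x ≡ 70 (mod 357).
  Combine with x ≡ 0 (mod 11); new modulus lcm = 3927.
    Write x = 70 + 357·t and substitute into x ≡ 0 (mod 11): 357·t ≡ 0 − 70 = -70 (mod 11).
    Reduce coefficients mod 11: 5·t ≡ 7 (mod 11).
    The inverse of 5 mod 11 is 9 (since 5·9 = 45 = 4·11 + 1), so t ≡ 9·7 = 63 ≡ 8 (mod 11).
    Then x = 70 + 357·8 = 2926, valid modulo lcm(357, 11) = 3927: x ≡ 2926 (mod 3927).
Verify against each original: 2926 mod 3 = 1, 2926 mod 7 = 0, 2926 mod 17 = 2, 2926 mod 11 = 0.

x ≡ 2926 (mod 3927).


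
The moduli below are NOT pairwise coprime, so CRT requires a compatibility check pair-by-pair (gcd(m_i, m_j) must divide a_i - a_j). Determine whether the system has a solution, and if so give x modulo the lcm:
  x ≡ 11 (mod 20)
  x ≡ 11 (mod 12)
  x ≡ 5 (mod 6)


Moduli 20, 12, 6 are not pairwise coprime, so CRT works modulo lcm(m_i) when all pairwise compatibility conditions hold.
Pairwise compatibility: gcd(m_i, m_j) must divide a_i - a_j for every pair.
Merge one congruence at a time:
  Start: x ≡ 11 (mod 20).
  Combine with x ≡ 11 (mod 12): gcd(20, 12) = 4; 11 - 11 = 0, which IS divisible by 4, so compatible.
    Write x = 11 + 20·t and substitute into x ≡ 11 (mod 12): 20·t ≡ 11 − 11 = 0 (mod 12).
    Divide the congruence (and modulus) by g = 4: 5·t ≡ 0 (mod 3).
    Reduce coefficients mod 3: 2·t ≡ 0 (mod 3).
    The inverse of 2 mod 3 is 2 (since 2·2 = 4 = 1·3 + 1), so t ≡ 2·0 = 0 ≡ 0 (mod 3).
    Then x = 11 + 20·0 = 11, valid modulo lcm(20, 12) = 60: x ≡ 11 (mod 60).
  Combine with x ≡ 5 (mod 6): gcd(60, 6) = 6; 5 - 11 = -6, which IS divisible by 6, so compatible.
    Write x = 11 + 60·t and substitute into x ≡ 5 (mod 6): 60·t ≡ 5 − 11 = -6 (mod 6).
    Divide the congruence (and modulus) by g = 6: 10·t ≡ -1 (mod 1).
    Modulo 1 every t works; take t = 0.
    Then x = 11 + 60·0 = 11, valid modulo lcm(60, 6) = 60: x ≡ 11 (mod 60).
Verify: 11 mod 20 = 11, 11 mod 12 = 11, 11 mod 6 = 5.

x ≡ 11 (mod 60).


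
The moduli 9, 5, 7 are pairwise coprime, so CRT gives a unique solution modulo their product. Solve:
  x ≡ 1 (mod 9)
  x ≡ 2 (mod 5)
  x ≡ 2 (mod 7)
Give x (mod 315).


Moduli 9, 5, 7 are pairwise coprime; by CRT there is a unique solution modulo M = 9 · 5 · 7 = 315.
Solve pairwise, accumulating the modulus:
  Start with x ≡ 1 (mod 9).
  Combine with x ≡ 2 (mod 5): since gcd(9, 5) = 1, we get a unique residue mod 45.
    Write x = 1 + 9·t and substitute into x ≡ 2 (mod 5): 9·t ≡ 2 − 1 = 1 (mod 5).
    Reduce coefficients mod 5: 4·t ≡ 1 (mod 5).
    The inverse of 4 mod 5 is 4 (since 4·4 = 16 = 3·5 + 1), so t ≡ 4·1 = 4 ≡ 4 (mod 5).
    Then x = 1 + 9·4 = 37, valid modulo lcm(9, 5) = 45: x ≡ 37 (mod 45).
  Combine with x ≡ 2 (mod 7): since gcd(45, 7) = 1, we get a unique residue mod 315.
    Write x = 37 + 45·t and substitute into x ≡ 2 (mod 7): 45·t ≡ 2 − 37 = -35 (mod 7).
    Reduce coefficients mod 7: 3·t ≡ 0 (mod 7).
    The inverse of 3 mod 7 is 5 (since 3·5 = 15 = 2·7 + 1), so t ≡ 5·0 = 0 ≡ 0 (mod 7).
    Then x = 37 + 45·0 = 37, valid modulo lcm(45, 7) = 315: x ≡ 37 (mod 315).
Verify: 37 mod 9 = 1 ✓, 37 mod 5 = 2 ✓, 37 mod 7 = 2 ✓.

x ≡ 37 (mod 315).


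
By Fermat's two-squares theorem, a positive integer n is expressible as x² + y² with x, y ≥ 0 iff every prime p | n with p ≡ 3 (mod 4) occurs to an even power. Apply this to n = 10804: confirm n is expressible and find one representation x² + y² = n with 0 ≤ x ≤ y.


Step 1: Factor n = 10804 = 2^2 · 37 · 73.
Step 2: Check the mod-4 condition on each prime factor: 2 = 2 (special); 37 ≡ 1 (mod 4), exponent 1; 73 ≡ 1 (mod 4), exponent 1.
All primes ≡ 3 (mod 4) appear to even exponent (or don't appear), so by the two-squares theorem n IS expressible as a sum of two squares.
Step 3: Build a representation. Group n = k² · m with k = 2 and m = 37 · 73 = 2701 (a product of primes ≡ 1 (mod 4)); a representation of m scales to one of n via (k·x)² + (k·y)² = k²(x² + y²). Each prime p ≡ 1 (mod 4) is itself a sum of two squares; find a² by testing p − a² for a perfect square:
  37: 37 − 1² = 36 = 6² ⇒ 37 = 1² + 6².
  73: 73 − 1² = 72, 73 − 2² = 69, 73 − 3² = 64 = 8² ⇒ 73 = 3² + 8².
  Combine using the Brahmagupta–Fibonacci identity (a² + b²)(c² + d²) = (ac − bd)² + (ad + bc)² = (ac + bd)² + (ad − bc)²:
  37 · 73 = 2701: from (1² + 6²)(3² + 8²), take (1·3 − 6·8, 1·8 + 6·3) = (3 − 48, 8 + 18) = (-45, 26); dropping signs (only squares matter) gives (45, 26); check 45² + 26² = 2025 + 676 = 2701 ✓.
  Scale by k = 2: (2·45, 2·26) = (90, 52).
Step 4: Order so x ≤ y and verify: 52² + 90² = 2704 + 8100 = 10804 = n. ✓

n = 10804 = 52² + 90² (one valid representation with x ≤ y).


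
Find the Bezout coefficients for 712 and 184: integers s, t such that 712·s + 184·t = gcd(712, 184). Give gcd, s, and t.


Euclidean algorithm on (712, 184) — divide until remainder is 0:
  712 = 3 · 184 + 160
  184 = 1 · 160 + 24
  160 = 6 · 24 + 16
  24 = 1 · 16 + 8
  16 = 2 · 8 + 0
gcd(712, 184) = 8.
Track Bezout coefficients alongside the remainders: start with r₀ = 712 = a·1 + b·0 (s = 1, t = 0) and r₁ = 184 = a·0 + b·1 (s = 0, t = 1); each new remainder r_{k+1} = r_{k-1} − q_k·r_k inherits s_{k+1} = s_{k-1} − q_k·s_k, t_{k+1} = t_{k-1} − q_k·t_k, so r_k = a·s_k + b·t_k at every step:
  q = 3: r = 160, s = 1 − 3·0 = 1, t = 0 − 3·1 = -3  (check: 712·1 + 184·(-3) = 160)
  q = 1: r = 24, s = 0 − 1·1 = -1, t = 1 − 1·(-3) = 4  (check: 712·(-1) + 184·4 = 24)
  q = 6: r = 16, s = 1 − 6·(-1) = 7, t = -3 − 6·4 = -27  (check: 712·7 + 184·(-27) = 16)
  q = 1: r = 8, s = -1 − 1·7 = -8, t = 4 − 1·(-27) = 31  (check: 712·(-8) + 184·31 = 8)
The row with r = 8 (the gcd) gives the Bezout coefficients s = -8, t = 31.
Result: 712 · (-8) + 184 · (31) = 8.

gcd(712, 184) = 8; s = -8, t = 31 (check: 712·(-8) + 184·31 = 8).
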